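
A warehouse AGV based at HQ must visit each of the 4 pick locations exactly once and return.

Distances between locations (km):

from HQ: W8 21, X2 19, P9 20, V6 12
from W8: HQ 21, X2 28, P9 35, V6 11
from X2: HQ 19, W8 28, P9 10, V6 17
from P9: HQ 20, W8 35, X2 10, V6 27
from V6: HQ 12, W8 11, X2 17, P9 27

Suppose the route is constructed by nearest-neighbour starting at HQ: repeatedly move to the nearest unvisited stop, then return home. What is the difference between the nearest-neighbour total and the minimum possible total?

From HQ: V6=12, X2=19, P9=20, W8=21 → choose V6 (12).
From V6: W8=11, X2=17, P9=27 → choose W8 (11).
From W8: X2=28, P9=35 → choose X2 (28).
From X2: P9=10 → choose P9 (10).
NN route HQ → V6 → W8 → X2 → P9 → HQ costs 81.
Optimal: HQ → W8 → V6 → X2 → P9 → HQ costs 79 (by enumerating all 12 distinct tours).
Excess = 81 − 79 = 2.

The nearest-neighbour route is 2 km longer than optimal.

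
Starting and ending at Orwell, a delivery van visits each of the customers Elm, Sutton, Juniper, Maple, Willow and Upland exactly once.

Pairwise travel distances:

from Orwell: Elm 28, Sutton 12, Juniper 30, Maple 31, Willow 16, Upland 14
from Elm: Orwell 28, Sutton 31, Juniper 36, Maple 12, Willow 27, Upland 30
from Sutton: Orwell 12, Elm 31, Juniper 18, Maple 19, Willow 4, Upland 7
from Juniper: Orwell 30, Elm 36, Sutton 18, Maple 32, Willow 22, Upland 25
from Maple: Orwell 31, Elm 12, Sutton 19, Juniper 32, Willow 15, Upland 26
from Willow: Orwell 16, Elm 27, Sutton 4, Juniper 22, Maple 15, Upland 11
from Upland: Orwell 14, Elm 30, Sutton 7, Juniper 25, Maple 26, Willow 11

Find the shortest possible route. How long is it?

With 6 stops there are 6!/2 = 360 distinct round trips (a route and its reverse cost the same).
Orwell-Elm-Sutton-Juniper-Maple-Willow-Upland-Orwell: 28+31+18+32+15+11+14 = 149
Orwell-Elm-Sutton-Juniper-Maple-Upland-Willow-Orwell: 28+31+18+32+26+11+16 = 162
Orwell-Elm-Sutton-Juniper-Willow-Maple-Upland-Orwell: 28+31+18+22+15+26+14 = 154
Orwell-Elm-Sutton-Juniper-Willow-Upland-Maple-Orwell: 28+31+18+22+11+26+31 = 167
Orwell-Elm-Sutton-Juniper-Upland-Maple-Willow-Orwell: 28+31+18+25+26+15+16 = 159
Orwell-Elm-Sutton-Juniper-Upland-Willow-Maple-Orwell: 28+31+18+25+11+15+31 = 159
Orwell-Elm-Sutton-Maple-Juniper-Willow-Upland-Orwell: 28+31+19+32+22+11+14 = 157
Orwell-Elm-Sutton-Maple-Juniper-Upland-Willow-Orwell: 28+31+19+32+25+11+16 = 162
… (352 more)
Orwell-Elm-Maple-Willow-Sutton-Juniper-Upland-Orwell: 28+12+15+4+18+25+14 = 116  ← best
The minimum is 116.
One optimal route: Orwell → Elm → Maple → Willow → Sutton → Juniper → Upland → Orwell (or its reverse).

Shortest round trip = 116.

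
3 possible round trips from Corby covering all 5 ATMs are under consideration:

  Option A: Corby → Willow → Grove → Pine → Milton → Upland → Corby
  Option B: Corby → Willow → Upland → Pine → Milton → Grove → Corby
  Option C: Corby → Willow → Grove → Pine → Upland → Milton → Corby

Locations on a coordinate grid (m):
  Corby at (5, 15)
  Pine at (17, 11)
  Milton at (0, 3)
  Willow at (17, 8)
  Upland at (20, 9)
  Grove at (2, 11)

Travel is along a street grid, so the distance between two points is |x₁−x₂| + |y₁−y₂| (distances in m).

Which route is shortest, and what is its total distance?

Shortest is Option B, total 70 m.

Option A: 19 + 18 + 15 + 25 + 26 + 21 = 124
Option B: 19 + 4 + 5 + 25 + 10 + 7 = 70
Option C: 19 + 18 + 15 + 5 + 26 + 17 = 100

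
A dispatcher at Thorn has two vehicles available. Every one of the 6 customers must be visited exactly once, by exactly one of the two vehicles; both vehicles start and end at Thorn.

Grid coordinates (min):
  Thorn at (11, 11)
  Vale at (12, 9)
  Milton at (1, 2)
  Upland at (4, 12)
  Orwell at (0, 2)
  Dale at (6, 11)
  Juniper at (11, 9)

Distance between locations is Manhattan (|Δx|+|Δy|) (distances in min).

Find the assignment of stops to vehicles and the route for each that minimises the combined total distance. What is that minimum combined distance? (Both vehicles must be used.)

48 min — the smallest possible combined total.

There are 2^5 − 1 = 31 ways to divide the 6 stops into two non-empty groups. For each, the best each vehicle can do is its own shortest tour through its group:
  {Vale} + {Milton, Upland, Orwell, Dale, Juniper}: 6 + 42 = 48
  {Milton} + {Vale, Upland, Orwell, Dale, Juniper}: 38 + 44 = 82
  {Vale, Milton} + {Upland, Orwell, Dale, Juniper}: 40 + 42 = 82
  {Upland} + {Vale, Milton, Orwell, Dale, Juniper}: 16 + 42 = 58
  {Vale, Upland} + {Milton, Orwell, Dale, Juniper}: 22 + 40 = 62
  {Milton, Upland} + {Vale, Orwell, Dale, Juniper}: 40 + 42 = 82
  … (31 splits in total)
Best: vehicle 1 Thorn → Vale → Thorn = 6; vehicle 2 Thorn → Dale → Upland → Milton → Orwell → Juniper → Thorn = 42; combined 48.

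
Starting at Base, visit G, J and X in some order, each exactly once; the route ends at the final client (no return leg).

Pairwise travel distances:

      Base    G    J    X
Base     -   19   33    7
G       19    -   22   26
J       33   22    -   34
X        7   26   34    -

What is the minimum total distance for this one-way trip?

55 — the minimum one-way total.

There are 3! = 6 possible orderings.
Base→G→J→X: 19+22+34 = 75
Base→G→X→J: 19+26+34 = 79
Base→J→G→X: 33+22+26 = 81
Base→J→X→G: 33+34+26 = 93
Base→X→G→J: 7+26+22 = 55
Base→X→J→G: 7+34+22 = 63
The minimum is 55.
One shortest path: Base → X → G → J.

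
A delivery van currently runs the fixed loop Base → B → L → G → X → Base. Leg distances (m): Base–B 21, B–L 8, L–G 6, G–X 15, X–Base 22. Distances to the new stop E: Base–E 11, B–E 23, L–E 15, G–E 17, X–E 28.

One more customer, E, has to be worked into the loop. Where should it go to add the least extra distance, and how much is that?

Insertion cost between consecutive stops i–j is d(i,E) + d(E,j) − d(i,j):
  between Base and B: 11 + 23 − 21 = 13
  between B and L: 23 + 15 − 8 = 30
  between L and G: 15 + 17 − 6 = 26
  between G and X: 17 + 28 − 15 = 30
  between X and Base: 28 + 11 − 22 = 17
Cheapest insertion is between Base and B, adding 13.
New total = 72 + 13 = 85.

Adding 13 m by placing E on the Base–B leg.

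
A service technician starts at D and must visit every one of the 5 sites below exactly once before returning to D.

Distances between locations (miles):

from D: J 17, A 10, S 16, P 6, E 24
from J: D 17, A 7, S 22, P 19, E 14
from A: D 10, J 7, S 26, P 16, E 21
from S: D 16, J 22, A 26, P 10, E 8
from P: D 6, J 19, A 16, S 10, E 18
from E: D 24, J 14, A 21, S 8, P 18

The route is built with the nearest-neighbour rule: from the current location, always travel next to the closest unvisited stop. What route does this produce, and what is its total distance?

Total distance 55 miles via the nearest-neighbour route D → P → S → E → J → A → D.

From D: distances to unvisited — P=6, A=10, S=16, J=17, E=24. Nearest is P (6).
From P: distances to unvisited — S=10, A=16, E=18, J=19. Nearest is S (10).
From S: distances to unvisited — E=8, J=22, A=26. Nearest is E (8).
From E: distances to unvisited — J=14, A=21. Nearest is J (14).
From J: distances to unvisited — A=7. Nearest is A (7).
Return A→D: 10.
Total = 6 + 10 + 8 + 14 + 7 + 10 = 55.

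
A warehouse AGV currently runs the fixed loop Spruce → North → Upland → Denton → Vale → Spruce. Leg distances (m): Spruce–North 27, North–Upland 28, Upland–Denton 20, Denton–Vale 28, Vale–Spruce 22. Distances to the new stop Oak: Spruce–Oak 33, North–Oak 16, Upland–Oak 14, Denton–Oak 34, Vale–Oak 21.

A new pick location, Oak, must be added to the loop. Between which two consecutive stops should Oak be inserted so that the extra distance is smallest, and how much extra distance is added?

Insertion cost between consecutive stops i–j is d(i,Oak) + d(Oak,j) − d(i,j):
  between Spruce and North: 33 + 16 − 27 = 22
  between North and Upland: 16 + 14 − 28 = 2
  between Upland and Denton: 14 + 34 − 20 = 28
  between Denton and Vale: 34 + 21 − 28 = 27
  between Vale and Spruce: 21 + 33 − 22 = 32
Cheapest insertion is between North and Upland, adding 2.
New total = 125 + 2 = 127.

Adding 2 m by placing Oak on the North–Upland leg.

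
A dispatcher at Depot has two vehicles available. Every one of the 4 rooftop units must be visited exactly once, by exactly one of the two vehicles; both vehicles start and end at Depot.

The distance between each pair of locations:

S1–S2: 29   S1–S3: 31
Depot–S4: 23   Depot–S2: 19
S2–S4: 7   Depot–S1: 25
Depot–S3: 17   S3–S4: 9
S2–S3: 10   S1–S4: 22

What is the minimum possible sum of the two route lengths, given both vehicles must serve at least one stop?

102 — the smallest possible combined total.

There are 2^3 − 1 = 7 ways to divide the 4 stops into two non-empty groups. For each, the best each vehicle can do is its own shortest tour through its group:
  {S1} + {S2, S3, S4}: 50 + 52 = 102
  {S2} + {S1, S3, S4}: 38 + 73 = 111
  {S1, S2} + {S3, S4}: 73 + 49 = 122
  {S3} + {S1, S2, S4}: 34 + 73 = 107
  {S1, S3} + {S2, S4}: 73 + 49 = 122
  {S2, S3} + {S1, S4}: 46 + 70 = 116
  … (7 splits in total)
Best: vehicle 1 Depot → S1 → Depot = 50; vehicle 2 Depot → S2 → S4 → S3 → Depot = 52; combined 102.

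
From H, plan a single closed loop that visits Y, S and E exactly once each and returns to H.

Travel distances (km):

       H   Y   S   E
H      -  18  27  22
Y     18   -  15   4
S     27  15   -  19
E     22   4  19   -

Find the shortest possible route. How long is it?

Minimum total distance: 68 km.

There are 3 distinct closed tours to check (reversals are equivalent).
H→Y→S→E→H: 18+15+19+22 = 74
H→Y→E→S→H: 18+4+19+27 = 68
H→S→Y→E→H: 27+15+4+22 = 68
The minimum is 68.
One optimal route: H → Y → E → S → H (or its reverse).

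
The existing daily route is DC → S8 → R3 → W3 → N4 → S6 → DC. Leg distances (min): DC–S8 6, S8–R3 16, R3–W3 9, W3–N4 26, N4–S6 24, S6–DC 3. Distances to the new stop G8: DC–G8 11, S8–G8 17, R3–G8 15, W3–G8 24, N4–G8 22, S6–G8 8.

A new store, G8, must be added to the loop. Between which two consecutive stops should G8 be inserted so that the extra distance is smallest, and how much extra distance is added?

Minimum extra distance: 6 min, inserting G8 between N4 and S6.

Insertion cost between consecutive stops i–j is d(i,G8) + d(G8,j) − d(i,j):
  between DC and S8: 11 + 17 − 6 = 22
  between S8 and R3: 17 + 15 − 16 = 16
  between R3 and W3: 15 + 24 − 9 = 30
  between W3 and N4: 24 + 22 − 26 = 20
  between N4 and S6: 22 + 8 − 24 = 6
  between S6 and DC: 8 + 11 − 3 = 16
Cheapest insertion is between N4 and S6, adding 6.
New total = 84 + 6 = 90.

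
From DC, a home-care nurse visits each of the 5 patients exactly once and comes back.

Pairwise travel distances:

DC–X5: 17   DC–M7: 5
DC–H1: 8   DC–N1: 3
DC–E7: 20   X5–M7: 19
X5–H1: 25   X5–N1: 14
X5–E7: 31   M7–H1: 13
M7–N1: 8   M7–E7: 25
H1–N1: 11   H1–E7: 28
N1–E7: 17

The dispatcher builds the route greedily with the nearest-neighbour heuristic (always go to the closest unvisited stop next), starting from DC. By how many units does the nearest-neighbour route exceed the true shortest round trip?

From DC: N1=3, M7=5, H1=8, X5=17, E7=20 → choose N1 (3).
From N1: M7=8, H1=11, X5=14, E7=17 → choose M7 (8).
From M7: H1=13, X5=19, E7=25 → choose H1 (13).
From H1: X5=25, E7=28 → choose X5 (25).
From X5: E7=31 → choose E7 (31).
NN route DC → N1 → M7 → H1 → X5 → E7 → DC costs 100.
Optimal: DC → M7 → X5 → N1 → E7 → H1 → DC costs 91 (by enumerating all 60 distinct tours).
Excess = 100 − 91 = 9.

The nearest-neighbour route is 9 longer than optimal.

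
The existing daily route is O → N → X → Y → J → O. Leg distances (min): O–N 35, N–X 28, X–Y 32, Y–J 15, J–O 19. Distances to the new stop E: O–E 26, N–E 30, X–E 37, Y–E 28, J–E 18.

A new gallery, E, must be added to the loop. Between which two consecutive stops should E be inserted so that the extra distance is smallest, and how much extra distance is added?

+21 min — insert E between O and N.

Insertion cost between consecutive stops i–j is d(i,E) + d(E,j) − d(i,j):
  between O and N: 26 + 30 − 35 = 21
  between N and X: 30 + 37 − 28 = 39
  between X and Y: 37 + 28 − 32 = 33
  between Y and J: 28 + 18 − 15 = 31
  between J and O: 18 + 26 − 19 = 25
Cheapest insertion is between O and N, adding 21.
New total = 129 + 21 = 150.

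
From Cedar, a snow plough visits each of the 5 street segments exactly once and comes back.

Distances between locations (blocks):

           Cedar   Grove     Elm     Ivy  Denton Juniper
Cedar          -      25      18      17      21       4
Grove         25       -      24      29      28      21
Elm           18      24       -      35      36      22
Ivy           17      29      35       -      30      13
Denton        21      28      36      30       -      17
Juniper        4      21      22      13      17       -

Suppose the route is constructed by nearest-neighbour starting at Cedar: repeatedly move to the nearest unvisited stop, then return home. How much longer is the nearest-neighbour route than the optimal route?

From Cedar: Juniper=4, Ivy=17, Elm=18, Denton=21, Grove=25 → choose Juniper (4).
From Juniper: Ivy=13, Denton=17, Grove=21, Elm=22 → choose Ivy (13).
From Ivy: Grove=29, Denton=30, Elm=35 → choose Grove (29).
From Grove: Elm=24, Denton=28 → choose Elm (24).
From Elm: Denton=36 → choose Denton (36).
NN route Cedar → Juniper → Ivy → Grove → Elm → Denton → Cedar costs 127.
Optimal: Cedar → Elm → Grove → Denton → Ivy → Juniper → Cedar costs 117 (by enumerating all 60 distinct tours).
Excess = 127 − 117 = 10.

Excess over optimum: 10 blocks.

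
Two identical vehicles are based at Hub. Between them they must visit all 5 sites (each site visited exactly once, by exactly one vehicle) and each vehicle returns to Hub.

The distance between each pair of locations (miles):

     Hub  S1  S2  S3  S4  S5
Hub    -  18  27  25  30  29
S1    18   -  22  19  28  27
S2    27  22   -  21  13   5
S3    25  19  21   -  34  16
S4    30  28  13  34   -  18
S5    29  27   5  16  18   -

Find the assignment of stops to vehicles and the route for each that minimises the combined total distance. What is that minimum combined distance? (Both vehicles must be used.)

Try each way of splitting the stops between the two vehicles (each non-empty) and, for each split, find the best tour for each vehicle:
  {S1} + {S2, S3, S4, S5}: 36 + 89 = 125
  {S2} + {S1, S3, S4, S5}: 54 + 101 = 155
  {S1, S2} + {S3, S4, S5}: 67 + 89 = 156
  {S3} + {S1, S2, S4, S5}: 50 + 93 = 143
  {S1, S3} + {S2, S4, S5}: 62 + 77 = 139
  {S2, S3} + {S1, S4, S5}: 73 + 93 = 166
  … (15 splits in total)
Best: vehicle 1 Hub → S1 → Hub = 36; vehicle 2 Hub → S3 → S5 → S2 → S4 → Hub = 89; combined 125.

Minimum combined distance: 125 miles.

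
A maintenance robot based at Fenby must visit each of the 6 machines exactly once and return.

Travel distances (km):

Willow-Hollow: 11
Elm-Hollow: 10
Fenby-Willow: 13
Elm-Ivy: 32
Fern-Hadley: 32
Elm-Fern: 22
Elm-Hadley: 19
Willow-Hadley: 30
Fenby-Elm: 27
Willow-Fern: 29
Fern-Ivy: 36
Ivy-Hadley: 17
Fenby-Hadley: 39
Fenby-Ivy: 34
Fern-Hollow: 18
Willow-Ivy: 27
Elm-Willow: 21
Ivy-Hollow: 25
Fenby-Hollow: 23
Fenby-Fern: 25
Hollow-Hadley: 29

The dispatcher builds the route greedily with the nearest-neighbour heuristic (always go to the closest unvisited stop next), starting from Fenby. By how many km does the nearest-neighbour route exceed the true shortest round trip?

From Fenby: Willow=13, Hollow=23, Fern=25, Elm=27, Ivy=34, Hadley=39 → choose Willow (13).
From Willow: Hollow=11, Elm=21, Ivy=27, Fern=29, Hadley=30 → choose Hollow (11).
From Hollow: Elm=10, Fern=18, Ivy=25, Hadley=29 → choose Elm (10).
From Elm: Hadley=19, Fern=22, Ivy=32 → choose Hadley (19).
From Hadley: Ivy=17, Fern=32 → choose Ivy (17).
From Ivy: Fern=36 → choose Fern (36).
NN route Fenby → Willow → Hollow → Elm → Hadley → Ivy → Fern → Fenby costs 131.
Optimal: Fenby → Willow → Ivy → Hadley → Elm → Hollow → Fern → Fenby costs 129 (by enumerating all 360 distinct tours).
Excess = 131 − 129 = 2.

The nearest-neighbour route is 2 km longer than optimal.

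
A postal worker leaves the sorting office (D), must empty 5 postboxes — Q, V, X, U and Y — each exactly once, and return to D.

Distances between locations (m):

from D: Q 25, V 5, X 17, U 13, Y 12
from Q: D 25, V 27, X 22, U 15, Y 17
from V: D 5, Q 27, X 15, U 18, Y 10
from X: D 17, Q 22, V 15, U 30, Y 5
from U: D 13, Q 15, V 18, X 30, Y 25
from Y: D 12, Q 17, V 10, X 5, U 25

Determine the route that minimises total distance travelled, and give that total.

D → Q → V → X → U → Y → D: 25+27+15+30+25+12 = 134
D → Q → V → X → Y → U → D: 25+27+15+5+25+13 = 110
D → Q → V → U → X → Y → D: 25+27+18+30+5+12 = 117
D → Q → V → U → Y → X → D: 25+27+18+25+5+17 = 117
D → Q → V → Y → X → U → D: 25+27+10+5+30+13 = 110
D → Q → V → Y → U → X → D: 25+27+10+25+30+17 = 134
D → Q → X → V → U → Y → D: 25+22+15+18+25+12 = 117
D → Q → X → V → Y → U → D: 25+22+15+10+25+13 = 110
D → Q → X → U → V → Y → D: 25+22+30+18+10+12 = 117
D → Q → X → U → Y → V → D: 25+22+30+25+10+5 = 117
D → Q → X → Y → V → U → D: 25+22+5+10+18+13 = 93
D → Q → X → Y → U → V → D: 25+22+5+25+18+5 = 100
D → Q → U → V → X → Y → D: 25+15+18+15+5+12 = 90
D → Q → U → V → Y → X → D: 25+15+18+10+5+17 = 90
… (46 more)
D → V → X → Y → Q → U → D: 5+15+5+17+15+13 = 70  ← best
The minimum is 70.
One optimal route: D → V → X → Y → Q → U → D (or its reverse).

Shortest round trip = 70 m.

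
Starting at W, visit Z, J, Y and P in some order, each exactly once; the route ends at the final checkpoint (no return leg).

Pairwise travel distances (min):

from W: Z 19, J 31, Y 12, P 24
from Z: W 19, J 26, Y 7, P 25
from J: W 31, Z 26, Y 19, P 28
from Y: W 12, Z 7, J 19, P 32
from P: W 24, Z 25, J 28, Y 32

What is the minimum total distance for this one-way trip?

There are 4! = 24 possible orderings.
W → Z → J → Y → P: 19+26+19+32 = 96
W → Z → J → P → Y: 19+26+28+32 = 105
W → Z → Y → J → P: 19+7+19+28 = 73
W → Z → Y → P → J: 19+7+32+28 = 86
W → Z → P → J → Y: 19+25+28+19 = 91
W → Z → P → Y → J: 19+25+32+19 = 95
W → J → Z → Y → P: 31+26+7+32 = 96
W → J → Z → P → Y: 31+26+25+32 = 114
W → J → Y → Z → P: 31+19+7+25 = 82
W → J → Y → P → Z: 31+19+32+25 = 107
W → J → P → Z → Y: 31+28+25+7 = 91
W → J → P → Y → Z: 31+28+32+7 = 98
W → Y → Z → J → P: 12+7+26+28 = 73
W → Y → Z → P → J: 12+7+25+28 = 72
… (10 more)
The minimum is 72.
One shortest path: W → Y → Z → P → J.

72 min — the minimum one-way total.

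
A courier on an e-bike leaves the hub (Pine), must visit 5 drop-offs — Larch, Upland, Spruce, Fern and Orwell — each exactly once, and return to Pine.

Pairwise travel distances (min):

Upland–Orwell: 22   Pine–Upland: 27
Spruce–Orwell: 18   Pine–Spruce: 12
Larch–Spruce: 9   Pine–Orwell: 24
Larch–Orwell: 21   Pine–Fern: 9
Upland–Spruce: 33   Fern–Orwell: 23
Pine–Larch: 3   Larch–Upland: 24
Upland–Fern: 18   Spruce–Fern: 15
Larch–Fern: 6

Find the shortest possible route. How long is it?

Pine-Larch-Upland-Spruce-Fern-Orwell-Pine: 3+24+33+15+23+24 = 122
Pine-Larch-Upland-Spruce-Orwell-Fern-Pine: 3+24+33+18+23+9 = 110
Pine-Larch-Upland-Fern-Spruce-Orwell-Pine: 3+24+18+15+18+24 = 102
Pine-Larch-Upland-Fern-Orwell-Spruce-Pine: 3+24+18+23+18+12 = 98
Pine-Larch-Upland-Orwell-Spruce-Fern-Pine: 3+24+22+18+15+9 = 91
Pine-Larch-Upland-Orwell-Fern-Spruce-Pine: 3+24+22+23+15+12 = 99
Pine-Larch-Spruce-Upland-Fern-Orwell-Pine: 3+9+33+18+23+24 = 110
Pine-Larch-Spruce-Upland-Orwell-Fern-Pine: 3+9+33+22+23+9 = 99
Pine-Larch-Spruce-Fern-Upland-Orwell-Pine: 3+9+15+18+22+24 = 91
Pine-Larch-Spruce-Fern-Orwell-Upland-Pine: 3+9+15+23+22+27 = 99
Pine-Larch-Spruce-Orwell-Upland-Fern-Pine: 3+9+18+22+18+9 = 79
Pine-Larch-Spruce-Orwell-Fern-Upland-Pine: 3+9+18+23+18+27 = 98
Pine-Larch-Fern-Upland-Spruce-Orwell-Pine: 3+6+18+33+18+24 = 102
Pine-Larch-Fern-Upland-Orwell-Spruce-Pine: 3+6+18+22+18+12 = 79
… (46 more)
The minimum is 79.
One optimal route: Pine → Larch → Spruce → Orwell → Upland → Fern → Pine (or its reverse).

Minimum total distance: 79 min.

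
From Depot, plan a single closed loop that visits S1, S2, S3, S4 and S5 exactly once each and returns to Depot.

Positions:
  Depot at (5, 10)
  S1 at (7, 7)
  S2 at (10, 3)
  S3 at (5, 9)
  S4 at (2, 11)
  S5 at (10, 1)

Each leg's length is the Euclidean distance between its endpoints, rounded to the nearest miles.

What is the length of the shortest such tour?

Shortest round trip = 26 miles.

There are 60 distinct closed tours to check (reversals are equivalent).
Depot→S1→S2→S3→S4→S5→Depot: 4+5+8+4+13+10 = 44
Depot→S1→S2→S3→S5→S4→Depot: 4+5+8+9+13+3 = 42
Depot→S1→S2→S4→S3→S5→Depot: 4+5+11+4+9+10 = 43
Depot→S1→S2→S4→S5→S3→Depot: 4+5+11+13+9+1 = 43
Depot→S1→S2→S5→S3→S4→Depot: 4+5+2+9+4+3 = 27
Depot→S1→S2→S5→S4→S3→Depot: 4+5+2+13+4+1 = 29
Depot→S1→S3→S2→S4→S5→Depot: 4+3+8+11+13+10 = 49
Depot→S1→S3→S2→S5→S4→Depot: 4+3+8+2+13+3 = 33
Depot→S1→S3→S4→S2→S5→Depot: 4+3+4+11+2+10 = 34
Depot→S1→S3→S4→S5→S2→Depot: 4+3+4+13+2+9 = 35
Depot→S1→S3→S5→S2→S4→Depot: 4+3+9+2+11+3 = 32
Depot→S1→S3→S5→S4→S2→Depot: 4+3+9+13+11+9 = 49
Depot→S1→S4→S2→S3→S5→Depot: 4+6+11+8+9+10 = 48
Depot→S1→S4→S2→S5→S3→Depot: 4+6+11+2+9+1 = 33
… (46 more)
Depot→S3→S5→S2→S1→S4→Depot: 1+9+2+5+6+3 = 26  ← best
The minimum is 26.
One optimal route: Depot → S3 → S5 → S2 → S1 → S4 → Depot (or its reverse).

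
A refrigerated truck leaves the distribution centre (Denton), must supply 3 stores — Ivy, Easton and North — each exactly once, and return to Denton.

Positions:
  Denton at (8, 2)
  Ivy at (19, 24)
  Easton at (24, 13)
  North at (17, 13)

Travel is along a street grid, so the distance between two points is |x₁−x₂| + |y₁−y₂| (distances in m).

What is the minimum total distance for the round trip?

76 m — the shortest possible round trip.

Denton-Ivy-Easton-North-Denton: 33+16+7+20 = 76
Denton-Ivy-North-Easton-Denton: 33+13+7+27 = 80
Denton-Easton-Ivy-North-Denton: 27+16+13+20 = 76
The minimum is 76.
One optimal route: Denton → Ivy → Easton → North → Denton (or its reverse).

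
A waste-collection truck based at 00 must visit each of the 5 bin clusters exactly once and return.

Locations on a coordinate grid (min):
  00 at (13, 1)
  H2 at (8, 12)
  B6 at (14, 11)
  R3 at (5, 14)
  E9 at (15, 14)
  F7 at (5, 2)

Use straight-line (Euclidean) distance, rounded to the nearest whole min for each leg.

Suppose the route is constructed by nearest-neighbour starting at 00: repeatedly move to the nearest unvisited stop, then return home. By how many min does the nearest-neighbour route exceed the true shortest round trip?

3 min longer than the optimal tour.

00: F7=8, B6=10, H2=12, E9=13, R3=15 ⇒ F7
F7: H2=10, R3=12, B6=13, E9=16 ⇒ H2
H2: R3=4, B6=6, E9=7 ⇒ R3
R3: B6=9, E9=10 ⇒ B6
B6: E9=3 ⇒ E9
NN route 00 → F7 → H2 → R3 → B6 → E9 → 00 costs 47.
Optimal: 00 → B6 → E9 → H2 → R3 → F7 → 00 costs 44 (by enumerating all 60 distinct tours).
Excess = 47 − 44 = 3.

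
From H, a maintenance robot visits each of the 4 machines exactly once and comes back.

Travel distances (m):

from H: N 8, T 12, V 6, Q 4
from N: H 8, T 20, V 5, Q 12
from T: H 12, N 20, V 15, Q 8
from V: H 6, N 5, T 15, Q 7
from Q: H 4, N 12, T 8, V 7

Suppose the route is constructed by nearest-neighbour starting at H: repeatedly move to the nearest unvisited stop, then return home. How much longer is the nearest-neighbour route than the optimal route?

Excess over optimum: 8 m.

From H: Q=4, V=6, N=8, T=12 → choose Q (4).
From Q: V=7, T=8, N=12 → choose V (7).
From V: N=5, T=15 → choose N (5).
From N: T=20 → choose T (20).
NN route H → Q → V → N → T → H costs 48.
Optimal: H → N → V → T → Q → H costs 40 (by enumerating all 12 distinct tours).
Excess = 48 − 40 = 8.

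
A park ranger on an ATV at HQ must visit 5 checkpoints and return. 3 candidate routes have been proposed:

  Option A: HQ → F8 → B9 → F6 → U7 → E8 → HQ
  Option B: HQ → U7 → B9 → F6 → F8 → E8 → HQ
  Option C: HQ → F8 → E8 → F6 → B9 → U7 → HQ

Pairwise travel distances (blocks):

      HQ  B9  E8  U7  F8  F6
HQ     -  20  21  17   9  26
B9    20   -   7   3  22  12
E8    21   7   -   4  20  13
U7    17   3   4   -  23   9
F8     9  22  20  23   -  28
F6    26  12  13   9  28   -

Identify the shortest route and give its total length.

74 blocks — Option C is the shortest.

Option A: 9 + 22 + 12 + 9 + 4 + 21 = 77
Option B: 17 + 3 + 12 + 28 + 20 + 21 = 101
Option C: 9 + 20 + 13 + 12 + 3 + 17 = 74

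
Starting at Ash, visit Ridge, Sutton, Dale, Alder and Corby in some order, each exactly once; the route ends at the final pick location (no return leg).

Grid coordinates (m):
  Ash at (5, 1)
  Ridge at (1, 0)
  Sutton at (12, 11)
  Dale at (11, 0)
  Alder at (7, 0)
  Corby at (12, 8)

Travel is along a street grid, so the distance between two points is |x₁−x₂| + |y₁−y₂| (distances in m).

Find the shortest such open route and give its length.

27 m — the minimum one-way total.

There are 5! = 120 possible orderings.
Ash → Ridge → Sutton → Dale → Alder → Corby: 5+22+12+4+13 = 56
Ash → Ridge → Sutton → Dale → Corby → Alder: 5+22+12+9+13 = 61
Ash → Ridge → Sutton → Alder → Dale → Corby: 5+22+16+4+9 = 56
Ash → Ridge → Sutton → Alder → Corby → Dale: 5+22+16+13+9 = 65
Ash → Ridge → Sutton → Corby → Dale → Alder: 5+22+3+9+4 = 43
Ash → Ridge → Sutton → Corby → Alder → Dale: 5+22+3+13+4 = 47
Ash → Ridge → Dale → Sutton → Alder → Corby: 5+10+12+16+13 = 56
Ash → Ridge → Dale → Sutton → Corby → Alder: 5+10+12+3+13 = 43
Ash → Ridge → Dale → Alder → Sutton → Corby: 5+10+4+16+3 = 38
Ash → Ridge → Dale → Alder → Corby → Sutton: 5+10+4+13+3 = 35
Ash → Ridge → Dale → Corby → Sutton → Alder: 5+10+9+3+16 = 43
Ash → Ridge → Dale → Corby → Alder → Sutton: 5+10+9+13+16 = 53
Ash → Ridge → Alder → Sutton → Dale → Corby: 5+6+16+12+9 = 48
Ash → Ridge → Alder → Sutton → Corby → Dale: 5+6+16+3+9 = 39
… (106 more)
Ash → Ridge → Alder → Dale → Corby → Sutton: 5+6+4+9+3 = 27  ← best
The minimum is 27.
One shortest path: Ash → Ridge → Alder → Dale → Corby → Sutton.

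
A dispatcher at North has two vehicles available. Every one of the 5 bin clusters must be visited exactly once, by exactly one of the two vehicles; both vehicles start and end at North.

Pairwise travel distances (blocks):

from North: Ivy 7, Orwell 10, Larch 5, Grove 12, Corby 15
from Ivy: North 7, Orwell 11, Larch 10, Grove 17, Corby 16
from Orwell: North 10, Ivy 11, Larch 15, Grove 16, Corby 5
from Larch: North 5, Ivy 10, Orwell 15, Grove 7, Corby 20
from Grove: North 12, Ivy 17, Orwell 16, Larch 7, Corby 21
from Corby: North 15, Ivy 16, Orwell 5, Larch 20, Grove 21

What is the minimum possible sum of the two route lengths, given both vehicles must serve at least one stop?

There are 2^4 − 1 = 15 ways to divide the 5 stops into two non-empty groups. For each, the best each vehicle can do is its own shortest tour through its group:
  {Ivy} + {Orwell, Larch, Grove, Corby}: 14 + 48 = 62
  {Orwell} + {Ivy, Larch, Grove, Corby}: 20 + 56 = 76
  {Ivy, Orwell} + {Larch, Grove, Corby}: 28 + 48 = 76
  {Larch} + {Ivy, Orwell, Grove, Corby}: 10 + 56 = 66
  {Ivy, Larch} + {Orwell, Grove, Corby}: 22 + 48 = 70
  {Orwell, Larch} + {Ivy, Grove, Corby}: 30 + 56 = 86
  … (15 splits in total)
Best: vehicle 1 North → Ivy → North = 14; vehicle 2 North → Orwell → Corby → Grove → Larch → North = 48; combined 62.

62 blocks — the smallest possible combined total.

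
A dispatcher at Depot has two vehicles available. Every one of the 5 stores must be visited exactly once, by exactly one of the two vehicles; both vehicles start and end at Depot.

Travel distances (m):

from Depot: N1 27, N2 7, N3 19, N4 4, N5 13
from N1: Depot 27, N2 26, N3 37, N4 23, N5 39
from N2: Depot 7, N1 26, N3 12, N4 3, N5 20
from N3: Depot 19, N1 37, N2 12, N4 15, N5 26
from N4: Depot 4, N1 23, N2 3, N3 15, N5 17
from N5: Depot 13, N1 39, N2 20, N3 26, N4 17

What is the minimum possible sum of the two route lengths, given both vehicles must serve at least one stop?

Try each way of splitting the stops between the two vehicles (each non-empty) and, for each split, find the best tour for each vehicle:
  {N1} + {N2, N3, N4, N5}: 54 + 58 = 112
  {N2} + {N1, N3, N4, N5}: 14 + 103 = 117
  {N1, N2} + {N3, N4, N5}: 60 + 58 = 118
  {N3} + {N1, N2, N4, N5}: 38 + 85 = 123
  {N1, N3} + {N2, N4, N5}: 83 + 40 = 123
  {N2, N3} + {N1, N4, N5}: 38 + 79 = 117
  … (15 splits in total)
  {N1, N2, N3, N4} + {N5}: 83 + 26 = 109  ← best
Best: vehicle 1 Depot → N1 → N3 → N2 → N4 → Depot = 83; vehicle 2 Depot → N5 → Depot = 26; combined 109.

109 m — the smallest possible combined total.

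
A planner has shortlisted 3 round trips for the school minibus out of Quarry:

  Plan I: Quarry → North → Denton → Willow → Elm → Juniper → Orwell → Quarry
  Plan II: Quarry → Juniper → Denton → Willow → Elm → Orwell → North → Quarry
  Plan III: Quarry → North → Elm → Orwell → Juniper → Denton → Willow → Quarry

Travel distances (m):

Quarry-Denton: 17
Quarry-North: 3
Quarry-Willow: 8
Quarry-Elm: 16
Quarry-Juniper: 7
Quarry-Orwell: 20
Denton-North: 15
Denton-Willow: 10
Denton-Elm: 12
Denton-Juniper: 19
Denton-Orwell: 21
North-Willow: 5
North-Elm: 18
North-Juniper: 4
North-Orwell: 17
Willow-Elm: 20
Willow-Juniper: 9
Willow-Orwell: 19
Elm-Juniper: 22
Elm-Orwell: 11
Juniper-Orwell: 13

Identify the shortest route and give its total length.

82 m — Plan III is the shortest.

Plan I: 3 + 15 + 10 + 20 + 22 + 13 + 20 = 103
Plan II: 7 + 19 + 10 + 20 + 11 + 17 + 3 = 87
Plan III: 3 + 18 + 11 + 13 + 19 + 10 + 8 = 82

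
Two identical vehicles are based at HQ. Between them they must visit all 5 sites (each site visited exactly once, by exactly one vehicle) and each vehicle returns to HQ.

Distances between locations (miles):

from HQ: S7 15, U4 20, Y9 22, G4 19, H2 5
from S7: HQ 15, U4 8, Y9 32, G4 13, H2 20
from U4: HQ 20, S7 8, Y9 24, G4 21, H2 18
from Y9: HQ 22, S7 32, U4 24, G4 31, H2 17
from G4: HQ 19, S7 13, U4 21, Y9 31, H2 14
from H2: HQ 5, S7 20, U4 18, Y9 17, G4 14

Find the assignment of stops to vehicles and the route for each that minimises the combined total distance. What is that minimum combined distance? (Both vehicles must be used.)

Minimum combined distance: 96 miles.

Check every non-empty split of the stops between the two vehicles; for each half take its own optimal tour:
  {S7} + {U4, Y9, G4, H2}: 30 + 86 = 116
  {U4} + {S7, Y9, G4, H2}: 40 + 81 = 121
  {S7, U4} + {Y9, G4, H2}: 43 + 72 = 115
  {Y9} + {S7, U4, G4, H2}: 44 + 60 = 104
  {S7, Y9} + {U4, G4, H2}: 69 + 60 = 129
  {U4, Y9} + {S7, G4, H2}: 66 + 47 = 113
  … (15 splits in total)
  {S7, U4, Y9, G4} + {H2}: 86 + 10 = 96  ← best
Best: vehicle 1 HQ → Y9 → U4 → S7 → G4 → HQ = 86; vehicle 2 HQ → H2 → HQ = 10; combined 96.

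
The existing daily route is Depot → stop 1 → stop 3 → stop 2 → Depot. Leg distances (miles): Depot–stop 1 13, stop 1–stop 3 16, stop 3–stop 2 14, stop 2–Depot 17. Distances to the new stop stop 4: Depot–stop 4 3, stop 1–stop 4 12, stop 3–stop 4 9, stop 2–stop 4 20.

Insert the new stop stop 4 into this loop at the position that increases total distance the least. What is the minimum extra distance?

Insertion cost between consecutive stops i–j is d(i,stop 4) + d(stop 4,j) − d(i,j):
  between Depot and stop 1: 3 + 12 − 13 = 2
  between stop 1 and stop 3: 12 + 9 − 16 = 5
  between stop 3 and stop 2: 9 + 20 − 14 = 15
  between stop 2 and Depot: 20 + 3 − 17 = 6
Cheapest insertion is between Depot and stop 1, adding 2.
New total = 60 + 2 = 62.

Minimum extra distance: 2 miles, inserting stop 4 between Depot and stop 1.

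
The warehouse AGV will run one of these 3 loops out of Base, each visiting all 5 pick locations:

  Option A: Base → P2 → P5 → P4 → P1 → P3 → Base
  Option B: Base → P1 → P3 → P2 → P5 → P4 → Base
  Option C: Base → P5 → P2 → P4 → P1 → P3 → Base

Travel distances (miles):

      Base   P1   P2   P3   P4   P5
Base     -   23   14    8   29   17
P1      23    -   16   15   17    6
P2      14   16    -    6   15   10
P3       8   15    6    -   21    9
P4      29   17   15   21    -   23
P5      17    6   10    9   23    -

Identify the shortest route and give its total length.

82 miles — Option C is the shortest.

Option A: 14 + 10 + 23 + 17 + 15 + 8 = 87
Option B: 23 + 15 + 6 + 10 + 23 + 29 = 106
Option C: 17 + 10 + 15 + 17 + 15 + 8 = 82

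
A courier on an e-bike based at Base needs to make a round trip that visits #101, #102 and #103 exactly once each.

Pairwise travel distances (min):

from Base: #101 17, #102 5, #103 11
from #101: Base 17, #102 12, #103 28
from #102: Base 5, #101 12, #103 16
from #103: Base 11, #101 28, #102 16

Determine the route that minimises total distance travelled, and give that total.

Base-#101-#102-#103-Base: 17+12+16+11 = 56
Base-#101-#103-#102-Base: 17+28+16+5 = 66
Base-#102-#101-#103-Base: 5+12+28+11 = 56
The minimum is 56.
One optimal route: Base → #101 → #102 → #103 → Base (or its reverse).

Shortest round trip = 56 min.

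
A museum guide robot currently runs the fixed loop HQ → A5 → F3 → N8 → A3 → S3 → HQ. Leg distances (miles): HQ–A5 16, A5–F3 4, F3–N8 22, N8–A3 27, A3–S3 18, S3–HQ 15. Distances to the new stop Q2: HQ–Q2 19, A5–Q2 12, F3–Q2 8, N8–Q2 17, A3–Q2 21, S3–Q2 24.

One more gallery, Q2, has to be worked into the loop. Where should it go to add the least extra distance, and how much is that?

Insertion cost between consecutive stops i–j is d(i,Q2) + d(Q2,j) − d(i,j):
  between HQ and A5: 19 + 12 − 16 = 15
  between A5 and F3: 12 + 8 − 4 = 16
  between F3 and N8: 8 + 17 − 22 = 3
  between N8 and A3: 17 + 21 − 27 = 11
  between A3 and S3: 21 + 24 − 18 = 27
  between S3 and HQ: 24 + 19 − 15 = 28
Cheapest insertion is between F3 and N8, adding 3.
New total = 102 + 3 = 105.

+3 miles — insert Q2 between F3 and N8.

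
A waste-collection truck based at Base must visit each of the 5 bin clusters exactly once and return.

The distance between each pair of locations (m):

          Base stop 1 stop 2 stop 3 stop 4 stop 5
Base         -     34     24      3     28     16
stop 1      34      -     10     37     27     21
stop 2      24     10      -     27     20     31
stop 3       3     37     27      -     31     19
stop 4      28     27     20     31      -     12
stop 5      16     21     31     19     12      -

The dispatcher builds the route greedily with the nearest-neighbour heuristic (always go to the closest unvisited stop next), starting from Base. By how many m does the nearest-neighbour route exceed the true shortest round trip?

Excess over optimum: 3 m.

Base: stop 3=3, stop 5=16, stop 2=24, stop 4=28, stop 1=34 ⇒ stop 3
stop 3: stop 5=19, stop 2=27, stop 4=31, stop 1=37 ⇒ stop 5
stop 5: stop 4=12, stop 1=21, stop 2=31 ⇒ stop 4
stop 4: stop 2=20, stop 1=27 ⇒ stop 2
stop 2: stop 1=10 ⇒ stop 1
NN route Base → stop 3 → stop 5 → stop 4 → stop 2 → stop 1 → Base costs 98.
Optimal: Base → stop 2 → stop 1 → stop 4 → stop 5 → stop 3 → Base costs 95 (by enumerating all 60 distinct tours).
Excess = 98 − 95 = 3.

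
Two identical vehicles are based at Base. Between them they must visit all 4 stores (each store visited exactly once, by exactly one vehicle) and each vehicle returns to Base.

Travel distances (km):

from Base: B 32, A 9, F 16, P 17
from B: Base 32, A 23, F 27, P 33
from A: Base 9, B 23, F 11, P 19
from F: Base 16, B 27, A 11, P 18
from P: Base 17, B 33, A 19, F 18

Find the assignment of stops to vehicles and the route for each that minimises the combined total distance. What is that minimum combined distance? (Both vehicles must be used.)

Minimum combined distance: 109 km.

Try each way of splitting the stops between the two vehicles (each non-empty) and, for each split, find the best tour for each vehicle:
  {B} + {A, F, P}: 64 + 55 = 119
  {A} + {B, F, P}: 18 + 93 = 111
  {B, A} + {F, P}: 64 + 51 = 115
  {F} + {B, A, P}: 32 + 82 = 114
  {B, F} + {A, P}: 75 + 45 = 120
  {A, F} + {B, P}: 36 + 82 = 118
  … (7 splits in total)
  {B, A, F} + {P}: 75 + 34 = 109  ← best
Best: vehicle 1 Base → A → B → F → Base = 75; vehicle 2 Base → P → Base = 34; combined 109.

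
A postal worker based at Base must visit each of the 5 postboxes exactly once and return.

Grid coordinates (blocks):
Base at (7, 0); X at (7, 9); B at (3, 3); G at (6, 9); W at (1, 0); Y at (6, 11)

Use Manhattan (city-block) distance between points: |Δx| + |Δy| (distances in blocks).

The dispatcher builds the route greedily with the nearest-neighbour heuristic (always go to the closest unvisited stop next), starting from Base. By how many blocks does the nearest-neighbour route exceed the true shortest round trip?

From Base: W=6, B=7, X=9, G=10, Y=12 → choose W (6).
From W: B=5, G=14, X=15, Y=16 → choose B (5).
From B: G=9, X=10, Y=11 → choose G (9).
From G: X=1, Y=2 → choose X (1).
From X: Y=3 → choose Y (3).
NN route Base → W → B → G → X → Y → Base costs 36.
Optimal: Base → X → G → Y → B → W → Base costs 34 (by enumerating all 60 distinct tours).
Excess = 36 − 34 = 2.

Excess over optimum: 2 blocks.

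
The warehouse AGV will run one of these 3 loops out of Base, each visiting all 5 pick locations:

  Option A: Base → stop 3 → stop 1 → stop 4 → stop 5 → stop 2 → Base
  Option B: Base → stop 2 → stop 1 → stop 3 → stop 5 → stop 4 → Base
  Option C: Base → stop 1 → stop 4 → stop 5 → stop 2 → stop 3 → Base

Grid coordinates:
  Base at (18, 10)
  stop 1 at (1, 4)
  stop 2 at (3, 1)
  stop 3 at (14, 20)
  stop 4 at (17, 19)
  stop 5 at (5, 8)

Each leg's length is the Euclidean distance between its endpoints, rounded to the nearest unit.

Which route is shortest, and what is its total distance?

Shortest is Option B, total 82.

Option A: 11 + 21 + 22 + 16 + 7 + 17 = 94
Option B: 17 + 4 + 21 + 15 + 16 + 9 = 82
Option C: 18 + 22 + 16 + 7 + 22 + 11 = 96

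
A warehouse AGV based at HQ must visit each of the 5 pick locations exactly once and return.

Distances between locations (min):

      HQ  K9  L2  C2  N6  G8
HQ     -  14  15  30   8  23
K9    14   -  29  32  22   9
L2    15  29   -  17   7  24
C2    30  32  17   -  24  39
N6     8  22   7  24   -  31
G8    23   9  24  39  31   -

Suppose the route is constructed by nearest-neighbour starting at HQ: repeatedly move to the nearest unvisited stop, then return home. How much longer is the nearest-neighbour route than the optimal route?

2 min longer than the optimal tour.

From HQ: N6=8, K9=14, L2=15, G8=23, C2=30 → choose N6 (8).
From N6: L2=7, K9=22, C2=24, G8=31 → choose L2 (7).
From L2: C2=17, G8=24, K9=29 → choose C2 (17).
From C2: K9=32, G8=39 → choose K9 (32).
From K9: G8=9 → choose G8 (9).
NN route HQ → N6 → L2 → C2 → K9 → G8 → HQ costs 96.
Optimal: HQ → K9 → G8 → C2 → L2 → N6 → HQ costs 94 (by enumerating all 60 distinct tours).
Excess = 96 − 94 = 2.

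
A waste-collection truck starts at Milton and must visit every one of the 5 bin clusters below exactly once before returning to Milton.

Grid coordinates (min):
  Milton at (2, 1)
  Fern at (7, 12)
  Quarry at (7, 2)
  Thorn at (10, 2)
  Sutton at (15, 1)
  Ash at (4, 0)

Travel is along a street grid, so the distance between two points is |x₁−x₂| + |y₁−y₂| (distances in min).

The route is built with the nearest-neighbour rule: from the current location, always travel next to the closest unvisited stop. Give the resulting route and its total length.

52 min along Milton → Ash → Quarry → Thorn → Sutton → Fern → Milton.

At Milton the remaining stops are Ash 3, Quarry 6, Thorn 9, Sutton 13, Fern 16; go to Ash.
At Ash the remaining stops are Quarry 5, Thorn 8, Sutton 12, Fern 15; go to Quarry.
At Quarry the remaining stops are Thorn 3, Sutton 9, Fern 10; go to Thorn.
At Thorn the remaining stops are Sutton 6, Fern 13; go to Sutton.
At Sutton the remaining stops are Fern 19; go to Fern.
Return Fern→Milton: 16.
Total = 3 + 5 + 3 + 6 + 19 + 16 = 52.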